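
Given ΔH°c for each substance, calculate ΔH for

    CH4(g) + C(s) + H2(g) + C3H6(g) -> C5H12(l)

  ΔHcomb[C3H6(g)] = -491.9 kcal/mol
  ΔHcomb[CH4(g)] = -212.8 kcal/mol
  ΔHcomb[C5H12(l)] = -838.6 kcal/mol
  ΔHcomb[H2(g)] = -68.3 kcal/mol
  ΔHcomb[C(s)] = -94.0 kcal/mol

With combustion enthalpies, reactants minus products:
= [1·(-212.8) + 1·(-94.0) + 1·(-68.3) + 1·(-491.9)] − [1·(-838.6)]
= -28.4 kcal/mol

ΔH = -28.4 kcal/mol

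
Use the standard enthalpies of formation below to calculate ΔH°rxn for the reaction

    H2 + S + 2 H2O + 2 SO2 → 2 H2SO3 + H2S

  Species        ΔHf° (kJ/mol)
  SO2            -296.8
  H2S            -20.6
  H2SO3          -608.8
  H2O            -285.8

ΔH°rxn = -73.0 kJ/mol

Products: 2·(-608.8) + 1·(-20.6) = -1238.2
Reactants: 1·(+0.0) + 1·(+0.0) + 2·(-285.8) + 2·(-296.8) = -1165.2
ΔH°rxn = (-1238.2) − (-1165.2) = -73.0 kJ/mol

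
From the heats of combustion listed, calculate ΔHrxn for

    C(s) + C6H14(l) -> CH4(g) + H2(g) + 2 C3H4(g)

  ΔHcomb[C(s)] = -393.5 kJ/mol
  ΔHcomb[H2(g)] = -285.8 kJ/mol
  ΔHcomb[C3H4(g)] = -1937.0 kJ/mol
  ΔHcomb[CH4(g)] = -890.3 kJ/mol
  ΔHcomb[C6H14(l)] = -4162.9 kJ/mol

ΔHrxn = 493.7 kJ/mol

Using ΔH = Σ nΔHc°(reactants) − Σ nΔHc°(products):
= [1·(-393.5) + 1·(-4162.9)] − [1·(-890.3) + 1·(-285.8) + 2·(-1937.0)]
= 493.7 kJ/mol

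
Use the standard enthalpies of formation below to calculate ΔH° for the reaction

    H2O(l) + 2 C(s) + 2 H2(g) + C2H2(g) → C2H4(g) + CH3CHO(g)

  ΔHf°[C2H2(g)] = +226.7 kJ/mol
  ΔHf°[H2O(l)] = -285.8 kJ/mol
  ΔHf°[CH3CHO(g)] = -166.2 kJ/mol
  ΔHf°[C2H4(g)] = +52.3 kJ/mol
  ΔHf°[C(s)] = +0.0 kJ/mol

ΔH° = -54.8 kJ/mol

Products: 1·(+52.3) + 1·(-166.2) = -113.9
Reactants: 1·(-285.8) + 2·(+0.0) + 2·(+0.0) + 1·(+226.7) = -59.1
ΔH° = (-113.9) − (-59.1) = -54.8 kJ/mol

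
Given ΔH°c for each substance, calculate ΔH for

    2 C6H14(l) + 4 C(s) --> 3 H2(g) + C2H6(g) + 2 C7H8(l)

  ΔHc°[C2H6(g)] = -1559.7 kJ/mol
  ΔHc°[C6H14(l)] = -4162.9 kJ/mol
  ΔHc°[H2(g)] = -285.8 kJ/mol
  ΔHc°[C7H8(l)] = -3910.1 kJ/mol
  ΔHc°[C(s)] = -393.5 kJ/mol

ΔH = 337.5 kJ/mol

With combustion enthalpies, reactants minus products:
= [2·(-4162.9) + 4·(-393.5)] − [3·(-285.8) + 1·(-1559.7) + 2·(-3910.1)]
= 337.5 kJ/mol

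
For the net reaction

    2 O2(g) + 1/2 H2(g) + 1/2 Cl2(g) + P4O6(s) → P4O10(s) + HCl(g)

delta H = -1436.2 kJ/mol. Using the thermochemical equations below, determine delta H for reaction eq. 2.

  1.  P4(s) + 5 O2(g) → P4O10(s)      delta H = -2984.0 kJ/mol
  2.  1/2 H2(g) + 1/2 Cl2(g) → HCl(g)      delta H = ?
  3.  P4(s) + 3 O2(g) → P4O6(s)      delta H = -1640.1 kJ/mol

delta H = -92.3 kJ/mol

eq. 1 as written: -2984.0 kJ/mol
eq. 2 as written: contributes x
eq. 3 reversed: +1640.1 kJ/mol
-1436.2 = (-2984.0) + (+1640.1) + x
x = (-1436.2 − (-1343.9)) / (1) = -92.3 kJ/mol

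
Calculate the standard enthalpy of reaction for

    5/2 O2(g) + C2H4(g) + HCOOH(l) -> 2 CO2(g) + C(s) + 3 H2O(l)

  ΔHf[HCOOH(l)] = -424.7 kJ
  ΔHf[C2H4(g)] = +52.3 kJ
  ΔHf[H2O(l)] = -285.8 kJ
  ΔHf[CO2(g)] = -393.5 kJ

Products: 2·(-393.5) + 1·(+0.0) + 3·(-285.8) = -1644.4
Reactants: 5/2·(+0.0) + 1·(+52.3) + 1·(-424.7) = -372.4
ΔH_rxn = (-1644.4) − (-372.4) = -1272.0 kJ

ΔH_rxn = -1272.0 kJ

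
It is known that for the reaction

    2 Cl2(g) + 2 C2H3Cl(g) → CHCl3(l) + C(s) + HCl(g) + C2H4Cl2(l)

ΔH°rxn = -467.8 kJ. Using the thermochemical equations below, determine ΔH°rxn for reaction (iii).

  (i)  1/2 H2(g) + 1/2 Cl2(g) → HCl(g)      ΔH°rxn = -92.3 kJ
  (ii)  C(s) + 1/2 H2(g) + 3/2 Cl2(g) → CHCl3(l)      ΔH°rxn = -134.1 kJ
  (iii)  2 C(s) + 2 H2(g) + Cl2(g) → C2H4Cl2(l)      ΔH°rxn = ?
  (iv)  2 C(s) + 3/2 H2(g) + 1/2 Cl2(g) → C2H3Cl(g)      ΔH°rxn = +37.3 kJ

ΔH°rxn = -166.8 kJ

(i) as written (HCl(g) already on the product side): -92.3 kJ
(ii) as written (CHCl3(l) already on the product side): -134.1 kJ
(iii) as written (C2H4Cl2(l) already on the product side): contributes x
(iv) reversed and × 2 (C2H3Cl(g) must end up as a reactant; scale by 2 for the 2 C2H3Cl(g)): (-2)·(+37.3) = -74.6 kJ
-467.8 = (-92.3) + (-134.1) + (-74.6) + x
x = (-467.8 − (-301.0)) / (1) = -166.8 kJ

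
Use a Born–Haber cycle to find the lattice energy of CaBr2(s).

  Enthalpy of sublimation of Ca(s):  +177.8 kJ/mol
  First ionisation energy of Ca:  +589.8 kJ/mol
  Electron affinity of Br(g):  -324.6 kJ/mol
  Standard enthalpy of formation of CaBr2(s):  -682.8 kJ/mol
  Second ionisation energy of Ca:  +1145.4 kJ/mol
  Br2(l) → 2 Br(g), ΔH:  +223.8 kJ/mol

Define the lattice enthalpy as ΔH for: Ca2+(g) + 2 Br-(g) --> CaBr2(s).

ΔHf° = 1·ΔHsub + 1·(ΣIE) + 1·D(Br2) + 2·EA + U
-682.8 = 1·(+177.8) + 1·(+1735.2) + 1·(+223.8) + 2·(-324.6) + U
U = -682.8 − (+1487.6) = -2170.4 kJ/mol

U = -2170.4 kJ/mol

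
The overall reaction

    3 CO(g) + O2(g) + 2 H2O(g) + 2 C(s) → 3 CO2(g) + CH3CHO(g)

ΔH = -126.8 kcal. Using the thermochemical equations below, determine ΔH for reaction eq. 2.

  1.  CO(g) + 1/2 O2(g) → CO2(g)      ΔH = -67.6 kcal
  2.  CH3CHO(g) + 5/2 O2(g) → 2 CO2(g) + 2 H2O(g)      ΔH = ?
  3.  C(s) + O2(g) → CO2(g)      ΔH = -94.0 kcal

ΔH = -264.0 kcal

eq. 1 × 3: (3)·(-67.6) = -202.8 kcal
eq. 2 reversed: contributes −x
eq. 3 × 2: (2)·(-94.0) = -188.0 kcal
-126.8 = (-202.8) + (-188.0) − x
x = (-126.8 − (-390.8)) / (-1) = -264.0 kcal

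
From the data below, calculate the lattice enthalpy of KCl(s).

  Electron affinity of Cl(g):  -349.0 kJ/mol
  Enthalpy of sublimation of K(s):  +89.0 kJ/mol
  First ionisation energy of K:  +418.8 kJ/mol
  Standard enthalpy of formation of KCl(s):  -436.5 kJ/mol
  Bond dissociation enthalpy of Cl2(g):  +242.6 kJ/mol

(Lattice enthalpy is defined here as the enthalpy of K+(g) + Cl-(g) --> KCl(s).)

U = -716.6 kJ/mol

ΔHf° = 1·ΔHsub + 1·(ΣIE) + 1/2·D(Cl2) + 1·EA + U
-436.5 = 1·(+89.0) + 1·(+418.8) + 1/2·(+242.6) + 1·(-349.0) + U
U = -436.5 − (+280.1) = -716.6 kJ/mol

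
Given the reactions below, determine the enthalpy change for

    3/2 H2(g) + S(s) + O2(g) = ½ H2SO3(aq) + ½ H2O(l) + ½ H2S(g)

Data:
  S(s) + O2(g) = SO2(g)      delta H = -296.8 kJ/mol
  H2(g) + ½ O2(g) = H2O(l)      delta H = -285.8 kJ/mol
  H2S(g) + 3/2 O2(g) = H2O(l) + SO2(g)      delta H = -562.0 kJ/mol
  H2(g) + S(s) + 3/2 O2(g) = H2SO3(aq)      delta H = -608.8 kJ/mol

delta H = -457.6 kJ/mol

equation 1 × 1/2: (1/2)·(-296.8) = -148.4 kJ/mol
equation 2 as written: -285.8 kJ/mol
equation 3 reversed and × 1/2: (-1/2)·(-562.0) = +281.0 kJ/mol
equation 4 × 1/2: (1/2)·(-608.8) = -304.4 kJ/mol
delta H = (-148.4) + (-285.8) + (+281.0) + (-304.4) = -457.6 kJ/mol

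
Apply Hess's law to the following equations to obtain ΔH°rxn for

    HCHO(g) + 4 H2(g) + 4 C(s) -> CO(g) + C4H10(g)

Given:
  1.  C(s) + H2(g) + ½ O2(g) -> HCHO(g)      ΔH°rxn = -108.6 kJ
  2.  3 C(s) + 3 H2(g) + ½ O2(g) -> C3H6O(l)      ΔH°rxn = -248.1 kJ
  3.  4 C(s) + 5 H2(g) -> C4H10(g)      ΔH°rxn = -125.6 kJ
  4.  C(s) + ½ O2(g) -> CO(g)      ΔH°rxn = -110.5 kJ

ΔH°rxn = -127.5 kJ

eq. 1 reversed: +108.6 kJ
eq. 2: not needed.
eq. 3 as written: -125.6 kJ
eq. 4 as written: -110.5 kJ
ΔH°rxn = (-1)·(-108.6) + (1)·(-125.6) + (1)·(-110.5) = -127.5 kJ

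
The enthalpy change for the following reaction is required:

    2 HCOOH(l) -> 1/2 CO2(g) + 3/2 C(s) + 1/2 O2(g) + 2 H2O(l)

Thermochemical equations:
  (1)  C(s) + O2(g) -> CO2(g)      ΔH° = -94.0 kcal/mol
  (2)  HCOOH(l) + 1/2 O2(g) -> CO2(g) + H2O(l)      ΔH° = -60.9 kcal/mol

ΔH° = 19.2 kcal/mol

(1) reversed and × 3/2 (reverse to put C(s) on the product side; ×3/2 to match 3/2 C(s) in the target): (-3/2)·(-94.0) = +141.0 kcal/mol
(2) × 2 (×2 to match 2 HCOOH(l) in the target): (2)·(-60.9) = -121.8 kcal/mol
ΔH° = (+141.0) + (-121.8) = 19.2 kcal/mol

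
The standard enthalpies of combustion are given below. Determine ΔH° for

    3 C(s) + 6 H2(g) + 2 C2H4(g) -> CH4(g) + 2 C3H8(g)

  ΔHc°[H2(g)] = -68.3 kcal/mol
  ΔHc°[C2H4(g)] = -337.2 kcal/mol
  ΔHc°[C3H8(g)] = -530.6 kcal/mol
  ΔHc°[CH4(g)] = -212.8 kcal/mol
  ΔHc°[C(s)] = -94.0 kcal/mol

Using ΔH = Σ nΔHc°(reactants) − Σ nΔHc°(products):
= [3·(-94.0) + 6·(-68.3) + 2·(-337.2)] − [1·(-212.8) + 2·(-530.6)]
= -92.2 kcal/mol

ΔH° = -92.2 kcal/mol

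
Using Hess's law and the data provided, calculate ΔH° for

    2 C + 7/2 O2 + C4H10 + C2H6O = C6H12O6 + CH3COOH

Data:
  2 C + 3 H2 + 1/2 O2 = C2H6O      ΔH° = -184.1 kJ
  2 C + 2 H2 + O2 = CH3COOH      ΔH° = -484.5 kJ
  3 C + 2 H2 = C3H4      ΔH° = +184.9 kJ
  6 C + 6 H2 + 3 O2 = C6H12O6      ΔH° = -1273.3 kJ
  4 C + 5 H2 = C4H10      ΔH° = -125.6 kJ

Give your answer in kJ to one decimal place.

equation 1 reversed: +184.1 kJ
equation 2 as written: -484.5 kJ
equation 3: not needed.
equation 4 as written: -1273.3 kJ
equation 5 reversed: +125.6 kJ
Summing the manipulated equations, ΔH° = (+184.1) + (-484.5) + (-1273.3) + (+125.6) = -1448.1 kJ

ΔH° = -1448.1 kJ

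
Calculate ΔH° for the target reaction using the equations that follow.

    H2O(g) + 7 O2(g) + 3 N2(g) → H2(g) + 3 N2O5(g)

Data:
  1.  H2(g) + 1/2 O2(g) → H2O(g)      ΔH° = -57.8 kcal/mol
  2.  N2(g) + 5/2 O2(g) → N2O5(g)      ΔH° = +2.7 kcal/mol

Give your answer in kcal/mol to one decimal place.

eq. 1 reversed (reverse to put H2O(g) on the reactant side): +57.8 kcal/mol
eq. 2 × 3 (scale by 3 for the 3 N2O5(g)): (3)·(+2.7) = +8.1 kcal/mol
By Hess's law, ΔH° = (+57.8) + (+8.1) = 65.9 kcal/mol

ΔH° = 65.9 kcal/mol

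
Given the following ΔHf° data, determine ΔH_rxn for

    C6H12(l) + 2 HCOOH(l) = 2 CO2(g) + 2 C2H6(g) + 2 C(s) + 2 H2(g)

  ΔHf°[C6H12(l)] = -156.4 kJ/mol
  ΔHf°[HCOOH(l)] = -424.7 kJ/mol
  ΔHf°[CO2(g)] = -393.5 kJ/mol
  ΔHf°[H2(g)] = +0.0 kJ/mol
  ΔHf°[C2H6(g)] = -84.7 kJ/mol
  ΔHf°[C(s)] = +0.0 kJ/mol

ΔH_rxn = 49.4 kJ/mol

Products: 2·(-393.5) + 2·(-84.7) + 2·(+0.0) + 2·(+0.0) = -956.4
Reactants: 1·(-156.4) + 2·(-424.7) = -1005.8
ΔH_rxn = (-956.4) − (-1005.8) = 49.4 kJ/mol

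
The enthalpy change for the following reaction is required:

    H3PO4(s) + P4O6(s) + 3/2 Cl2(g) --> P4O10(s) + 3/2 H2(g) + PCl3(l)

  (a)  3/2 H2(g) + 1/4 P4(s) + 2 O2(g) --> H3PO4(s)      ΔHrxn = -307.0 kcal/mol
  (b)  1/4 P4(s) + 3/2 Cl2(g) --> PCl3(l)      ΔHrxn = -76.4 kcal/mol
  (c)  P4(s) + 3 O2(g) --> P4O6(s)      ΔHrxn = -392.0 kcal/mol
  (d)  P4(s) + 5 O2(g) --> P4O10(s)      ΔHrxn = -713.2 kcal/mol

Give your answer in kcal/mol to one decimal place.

(a) reversed: +307.0 kcal/mol
(b) as written: -76.4 kcal/mol
(c) reversed: +392.0 kcal/mol
(d) as written: -713.2 kcal/mol
ΔHrxn = (-1)·(-307.0) + (1)·(-76.4) + (-1)·(-392.0) + (1)·(-713.2) = -90.6 kcal/mol

ΔHrxn = -90.6 kcal/mol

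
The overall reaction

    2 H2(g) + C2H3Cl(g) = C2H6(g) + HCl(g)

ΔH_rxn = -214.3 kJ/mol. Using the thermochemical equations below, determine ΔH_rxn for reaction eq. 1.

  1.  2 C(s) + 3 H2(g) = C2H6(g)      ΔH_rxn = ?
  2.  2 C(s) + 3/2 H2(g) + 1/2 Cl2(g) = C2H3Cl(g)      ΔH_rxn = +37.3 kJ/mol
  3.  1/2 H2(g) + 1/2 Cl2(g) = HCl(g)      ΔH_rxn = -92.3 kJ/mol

eq. 1 as written (C2H6(g) already on the product side): contributes x
eq. 2 reversed (C2H3Cl(g) must end up as a reactant): -37.3 kJ/mol
eq. 3 as written (HCl(g) already on the product side): -92.3 kJ/mol
-214.3 = (-37.3) + (-92.3) + x
x = (-214.3 − (-129.6)) / (1) = -84.7 kJ/mol

ΔH_rxn = -84.7 kJ/mol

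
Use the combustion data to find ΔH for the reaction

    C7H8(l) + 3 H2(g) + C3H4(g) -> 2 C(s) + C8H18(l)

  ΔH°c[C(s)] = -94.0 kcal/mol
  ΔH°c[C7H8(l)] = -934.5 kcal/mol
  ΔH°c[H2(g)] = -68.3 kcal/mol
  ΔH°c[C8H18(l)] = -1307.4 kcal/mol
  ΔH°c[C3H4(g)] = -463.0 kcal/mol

Using ΔH = Σ nΔHc°(reactants) − Σ nΔHc°(products):
= [1·(-934.5) + 3·(-68.3) + 1·(-463.0)] − [2·(-94.0) + 1·(-1307.4)]
= -107.0 kcal/mol

ΔH = -107.0 kcal/mol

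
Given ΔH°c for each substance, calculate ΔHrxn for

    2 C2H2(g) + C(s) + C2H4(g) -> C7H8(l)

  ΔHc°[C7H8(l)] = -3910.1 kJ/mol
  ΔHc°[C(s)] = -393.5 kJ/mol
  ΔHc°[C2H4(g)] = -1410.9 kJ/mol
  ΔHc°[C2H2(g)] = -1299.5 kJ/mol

ΔHrxn = -493.3 kJ/mol

With combustion enthalpies, reactants minus products:
= [2·(-1299.5) + 1·(-393.5) + 1·(-1410.9)] − [1·(-3910.1)]
= -493.3 kJ/mol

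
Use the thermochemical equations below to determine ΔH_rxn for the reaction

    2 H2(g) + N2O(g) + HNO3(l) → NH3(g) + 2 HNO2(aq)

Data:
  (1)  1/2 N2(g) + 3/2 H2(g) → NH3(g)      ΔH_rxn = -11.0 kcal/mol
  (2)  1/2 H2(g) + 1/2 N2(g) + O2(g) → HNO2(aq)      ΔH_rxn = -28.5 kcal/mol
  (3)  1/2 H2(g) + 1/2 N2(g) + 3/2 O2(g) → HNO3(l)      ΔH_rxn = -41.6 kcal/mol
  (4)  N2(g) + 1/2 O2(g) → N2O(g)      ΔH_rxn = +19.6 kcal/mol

ΔH_rxn = -46.0 kcal/mol

(1) as written: -11.0 kcal/mol
(2) × 2: (2)·(-28.5) = -57.0 kcal/mol
(3) reversed: +41.6 kcal/mol
(4) reversed: -19.6 kcal/mol
Combining the equations, ΔH_rxn = (1)·(-11.0) + (2)·(-28.5) + (-1)·(-41.6) + (-1)·(+19.6) = -46.0 kcal/mol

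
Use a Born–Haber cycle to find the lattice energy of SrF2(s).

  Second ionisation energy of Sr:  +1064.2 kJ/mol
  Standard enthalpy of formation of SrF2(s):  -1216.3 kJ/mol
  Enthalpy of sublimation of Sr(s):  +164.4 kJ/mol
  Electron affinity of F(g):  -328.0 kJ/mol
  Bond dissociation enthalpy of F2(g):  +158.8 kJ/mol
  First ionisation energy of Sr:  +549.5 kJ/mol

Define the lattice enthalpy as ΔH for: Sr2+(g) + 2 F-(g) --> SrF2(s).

ΔHf° = 1·ΔHsub + 1·(ΣIE) + 1·D(F2) + 2·EA + U
-1216.3 = 1·(+164.4) + 1·(+1613.7) + 1·(+158.8) + 2·(-328.0) + U
U = -1216.3 − (+1280.9) = -2497.2 kJ/mol

U = -2497.2 kJ/mol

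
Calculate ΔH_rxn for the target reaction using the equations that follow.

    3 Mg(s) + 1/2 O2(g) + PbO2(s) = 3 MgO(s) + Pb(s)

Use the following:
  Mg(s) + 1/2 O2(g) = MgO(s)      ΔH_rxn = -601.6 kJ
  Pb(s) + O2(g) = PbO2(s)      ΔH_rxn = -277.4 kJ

ΔH_rxn = -1527.4 kJ

equation 1 × 3 (scale by 3 for the 3 MgO(s)): (3)·(-601.6) = -1804.8 kJ
equation 2 reversed (PbO2(s) must end up as a reactant): +277.4 kJ
ΔH_rxn = (-1804.8) + (+277.4) = -1527.4 kJ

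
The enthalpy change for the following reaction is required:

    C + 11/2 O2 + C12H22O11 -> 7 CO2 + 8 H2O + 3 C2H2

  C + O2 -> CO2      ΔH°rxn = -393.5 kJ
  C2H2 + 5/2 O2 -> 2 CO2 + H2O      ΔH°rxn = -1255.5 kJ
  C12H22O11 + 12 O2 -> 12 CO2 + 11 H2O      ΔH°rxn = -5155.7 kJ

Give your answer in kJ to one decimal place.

ΔH°rxn = -1782.7 kJ

equation 1 as written: -393.5 kJ
equation 2 reversed and × 3: (-3)·(-1255.5) = +3766.5 kJ
equation 3 as written: -5155.7 kJ
ΔH°rxn = (-393.5) + (+3766.5) + (-5155.7) = -1782.7 kJ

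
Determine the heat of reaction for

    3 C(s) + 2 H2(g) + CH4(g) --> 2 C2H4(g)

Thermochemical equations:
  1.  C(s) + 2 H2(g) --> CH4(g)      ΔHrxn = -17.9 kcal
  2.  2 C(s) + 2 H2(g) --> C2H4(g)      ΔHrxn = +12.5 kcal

ΔHrxn = 42.9 kcal

eq. 1 reversed: +17.9 kcal
eq. 2 × 2: (2)·(+12.5) = +25.0 kcal
ΔHrxn = (-1)·(-17.9) + (2)·(+12.5) = 42.9 kcal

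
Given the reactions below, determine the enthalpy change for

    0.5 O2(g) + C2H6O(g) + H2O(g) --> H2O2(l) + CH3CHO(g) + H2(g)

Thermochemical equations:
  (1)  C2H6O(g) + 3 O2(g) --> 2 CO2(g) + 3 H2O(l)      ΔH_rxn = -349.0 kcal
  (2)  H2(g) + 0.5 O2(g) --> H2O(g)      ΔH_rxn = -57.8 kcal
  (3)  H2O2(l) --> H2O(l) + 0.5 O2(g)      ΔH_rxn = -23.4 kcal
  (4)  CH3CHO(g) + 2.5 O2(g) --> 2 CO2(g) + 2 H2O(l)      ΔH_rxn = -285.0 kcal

ΔH_rxn = 17.2 kcal

(1) as written (C2H6O(g) already on the reactant side): -349.0 kcal
(2) reversed (H2O(g) must end up as a reactant): +57.8 kcal
(3) reversed (reverse to put H2O2(l) on the product side): +23.4 kcal
(4) reversed (reverse to put CH3CHO(g) on the product side): +285.0 kcal
Since enthalpy is a state function, ΔH_rxn = (-349.0) + (+57.8) + (+23.4) + (+285.0) = 17.2 kcal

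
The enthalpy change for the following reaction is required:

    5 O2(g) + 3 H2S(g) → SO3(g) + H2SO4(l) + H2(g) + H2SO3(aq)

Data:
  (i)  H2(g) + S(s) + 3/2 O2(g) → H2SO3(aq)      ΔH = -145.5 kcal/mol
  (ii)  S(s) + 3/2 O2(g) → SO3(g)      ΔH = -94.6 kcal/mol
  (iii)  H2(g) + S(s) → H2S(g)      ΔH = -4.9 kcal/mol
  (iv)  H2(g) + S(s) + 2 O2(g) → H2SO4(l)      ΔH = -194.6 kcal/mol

(i) as written: -145.5 kcal/mol
(ii) as written: -94.6 kcal/mol
(iii) reversed and × 3: (-3)·(-4.9) = +14.7 kcal/mol
(iv) as written: -194.6 kcal/mol
Combining the equations, ΔH = (1)·(-145.5) + (1)·(-94.6) + (-3)·(-4.9) + (1)·(-194.6) = -420.0 kcal/mol

ΔH = -420.0 kcal/mol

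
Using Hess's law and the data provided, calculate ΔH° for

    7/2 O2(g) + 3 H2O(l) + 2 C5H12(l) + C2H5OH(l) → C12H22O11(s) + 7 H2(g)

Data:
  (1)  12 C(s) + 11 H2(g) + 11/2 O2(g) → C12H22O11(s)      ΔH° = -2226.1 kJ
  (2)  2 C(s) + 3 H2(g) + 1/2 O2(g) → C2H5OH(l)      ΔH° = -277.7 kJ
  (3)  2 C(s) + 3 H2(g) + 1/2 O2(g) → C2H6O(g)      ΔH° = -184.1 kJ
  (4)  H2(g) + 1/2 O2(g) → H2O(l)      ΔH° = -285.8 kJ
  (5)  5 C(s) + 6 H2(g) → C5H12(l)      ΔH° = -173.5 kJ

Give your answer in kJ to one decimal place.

(1) as written: -2226.1 kJ
(2) reversed: +277.7 kJ
(3): not needed.
(4) reversed and × 3: (-3)·(-285.8) = +857.4 kJ
(5) reversed and × 2: (-2)·(-173.5) = +347.0 kJ
Summing the manipulated equations, ΔH° = (1)·(-2226.1) + (-1)·(-277.7) + (-3)·(-285.8) + (-2)·(-173.5) = -744.0 kJ

ΔH° = -744.0 kJ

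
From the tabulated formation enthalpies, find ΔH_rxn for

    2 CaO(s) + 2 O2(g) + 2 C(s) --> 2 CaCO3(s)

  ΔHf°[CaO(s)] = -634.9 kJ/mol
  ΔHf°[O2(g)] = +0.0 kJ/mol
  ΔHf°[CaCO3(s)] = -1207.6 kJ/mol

ΔH_rxn = -1145.4 kJ/mol

ΔH°rxn = Σ nΔHf°(products) − Σ nΔHf°(reactants).
Products: 2·(-1207.6) = -2415.2
Reactants: 2·(-634.9) + 2·(+0.0) + 2·(+0.0) = -1269.8
ΔH_rxn = (-2415.2) − (-1269.8) = -1145.4 kJ/mol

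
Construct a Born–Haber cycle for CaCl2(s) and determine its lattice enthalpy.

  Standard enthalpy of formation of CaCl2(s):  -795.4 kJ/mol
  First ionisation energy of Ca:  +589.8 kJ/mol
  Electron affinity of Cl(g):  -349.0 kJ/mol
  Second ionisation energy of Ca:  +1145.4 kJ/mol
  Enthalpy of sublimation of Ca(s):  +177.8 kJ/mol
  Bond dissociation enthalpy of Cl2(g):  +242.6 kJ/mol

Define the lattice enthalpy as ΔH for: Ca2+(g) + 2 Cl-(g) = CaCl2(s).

U = -2253.0 kJ/mol

ΔHf° = 1·ΔHsub + 1·(ΣIE) + 1·D(Cl2) + 2·EA + U
-795.4 = 1·(+177.8) + 1·(+1735.2) + 1·(+242.6) + 2·(-349.0) + U
U = -795.4 − (+1457.6) = -2253.0 kJ/mol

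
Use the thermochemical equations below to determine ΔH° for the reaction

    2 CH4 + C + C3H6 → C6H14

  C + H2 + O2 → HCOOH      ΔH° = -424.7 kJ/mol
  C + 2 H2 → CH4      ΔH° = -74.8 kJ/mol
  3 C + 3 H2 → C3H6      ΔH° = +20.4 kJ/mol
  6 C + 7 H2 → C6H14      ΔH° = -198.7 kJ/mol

ΔH° = -69.5 kJ/mol

equation 1: not needed.
equation 2 reversed and × 2: (-2)·(-74.8) = +149.6 kJ/mol
equation 3 reversed: -20.4 kJ/mol
equation 4 as written: -198.7 kJ/mol
Since enthalpy is a state function, ΔH° = (+149.6) + (-20.4) + (-198.7) = -69.5 kJ/mol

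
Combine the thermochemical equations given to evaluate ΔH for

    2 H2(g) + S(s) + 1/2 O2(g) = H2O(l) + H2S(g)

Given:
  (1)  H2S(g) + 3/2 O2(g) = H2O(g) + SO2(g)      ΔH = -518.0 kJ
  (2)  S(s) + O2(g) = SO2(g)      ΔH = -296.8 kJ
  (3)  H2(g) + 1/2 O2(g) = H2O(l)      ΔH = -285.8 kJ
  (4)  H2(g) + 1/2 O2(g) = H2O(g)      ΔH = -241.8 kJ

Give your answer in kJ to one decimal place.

ΔH = -306.4 kJ

(1) reversed: +518.0 kJ
(2) as written: -296.8 kJ
(3) as written: -285.8 kJ
(4) as written: -241.8 kJ
Summing the manipulated equations, ΔH = (+518.0) + (-296.8) + (-285.8) + (-241.8) = -306.4 kJ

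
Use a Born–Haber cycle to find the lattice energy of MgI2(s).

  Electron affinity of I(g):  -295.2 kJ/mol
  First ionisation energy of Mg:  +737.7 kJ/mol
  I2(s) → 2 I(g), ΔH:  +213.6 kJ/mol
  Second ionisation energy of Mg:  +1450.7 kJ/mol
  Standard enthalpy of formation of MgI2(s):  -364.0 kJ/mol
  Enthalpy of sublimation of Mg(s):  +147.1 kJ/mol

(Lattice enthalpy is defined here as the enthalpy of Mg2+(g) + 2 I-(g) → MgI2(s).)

ΔHf° = 1·ΔHsub + 1·(ΣIE) + 1·D(I2) + 2·EA + U
-364.0 = 1·(+147.1) + 1·(+2188.4) + 1·(+213.6) + 2·(-295.2) + U
U = -364.0 − (+1958.7) = -2322.7 kJ/mol

U = -2322.7 kJ/mol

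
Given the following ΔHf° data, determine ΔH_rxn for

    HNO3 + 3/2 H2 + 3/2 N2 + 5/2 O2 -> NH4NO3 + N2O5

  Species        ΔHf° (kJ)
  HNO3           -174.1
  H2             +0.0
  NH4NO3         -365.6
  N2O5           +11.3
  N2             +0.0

ΔH_rxn = -180.2 kJ

Products: 1·(-365.6) + 1·(+11.3) = -354.3
Reactants: 1·(-174.1) + 3/2·(+0.0) + 3/2·(+0.0) + 5/2·(+0.0) = -174.1
ΔH_rxn = (-354.3) − (-174.1) = -180.2 kJ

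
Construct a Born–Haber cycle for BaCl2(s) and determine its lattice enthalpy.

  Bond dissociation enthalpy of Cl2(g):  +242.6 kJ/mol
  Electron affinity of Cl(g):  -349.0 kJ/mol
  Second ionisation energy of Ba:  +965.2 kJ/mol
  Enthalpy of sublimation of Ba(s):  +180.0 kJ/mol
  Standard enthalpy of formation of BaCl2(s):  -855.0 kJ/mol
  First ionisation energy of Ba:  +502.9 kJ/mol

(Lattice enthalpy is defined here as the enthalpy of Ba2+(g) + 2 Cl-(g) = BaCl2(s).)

ΔHf° = 1·ΔHsub + 1·(ΣIE) + 1·D(Cl2) + 2·EA + U
-855.0 = 1·(+180.0) + 1·(+1468.1) + 1·(+242.6) + 2·(-349.0) + U
U = -855.0 − (+1192.7) = -2047.7 kJ/mol

U = -2047.7 kJ/mol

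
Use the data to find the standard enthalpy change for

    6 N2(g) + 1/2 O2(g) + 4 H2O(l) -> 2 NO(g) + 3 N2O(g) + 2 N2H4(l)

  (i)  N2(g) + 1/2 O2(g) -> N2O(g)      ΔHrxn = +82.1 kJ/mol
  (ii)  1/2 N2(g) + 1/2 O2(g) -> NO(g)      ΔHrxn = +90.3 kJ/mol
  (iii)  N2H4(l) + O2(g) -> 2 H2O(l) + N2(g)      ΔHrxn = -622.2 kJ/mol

ΔHrxn = 1671.3 kJ/mol

(i) × 3 (×3 to match 3 N2O(g) in the target): (3)·(+82.1) = +246.3 kJ/mol
(ii) × 2 (×2 to match 2 NO(g) in the target): (2)·(+90.3) = +180.6 kJ/mol
(iii) reversed and × 2 (N2H4(l) must end up as a product; ×2 to match 2 N2H4(l) in the target): (-2)·(-622.2) = +1244.4 kJ/mol
ΔHrxn = (+246.3) + (+180.6) + (+1244.4) = 1671.3 kJ/mol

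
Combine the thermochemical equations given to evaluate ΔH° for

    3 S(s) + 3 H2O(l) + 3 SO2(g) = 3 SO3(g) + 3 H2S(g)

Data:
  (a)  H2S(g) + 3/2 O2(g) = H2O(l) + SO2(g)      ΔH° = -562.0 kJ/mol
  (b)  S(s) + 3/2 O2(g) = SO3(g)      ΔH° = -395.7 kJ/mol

ΔH° = 498.9 kJ/mol

(a) reversed and × 3 (H2S(g) must end up as a product; ×3 to match 3 H2S(g) in the target): (-3)·(-562.0) = +1686.0 kJ/mol
(b) × 3 (scale by 3 for the 3 SO3(g)): (3)·(-395.7) = -1187.1 kJ/mol
Combining the equations, ΔH° = (+1686.0) + (-1187.1) = 498.9 kJ/mol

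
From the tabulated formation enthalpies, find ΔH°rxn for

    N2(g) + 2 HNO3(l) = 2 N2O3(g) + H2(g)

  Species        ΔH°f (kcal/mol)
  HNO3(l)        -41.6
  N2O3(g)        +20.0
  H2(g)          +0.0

ΔH°rxn = 123.2 kcal/mol

Products: 2·(+20.0) + 1·(+0.0) = +40.0
Reactants: 1·(+0.0) + 2·(-41.6) = -83.2
ΔH°rxn = (+40.0) − (-83.2) = 123.2 kcal/mol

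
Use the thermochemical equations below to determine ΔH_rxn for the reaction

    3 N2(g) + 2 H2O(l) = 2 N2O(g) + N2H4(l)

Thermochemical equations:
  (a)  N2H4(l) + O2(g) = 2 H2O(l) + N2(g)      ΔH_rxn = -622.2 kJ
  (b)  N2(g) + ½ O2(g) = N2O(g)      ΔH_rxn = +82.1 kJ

ΔH_rxn = 786.4 kJ

(a) reversed: +622.2 kJ
(b) × 2: (2)·(+82.1) = +164.2 kJ
Combining the equations, ΔH_rxn = (+622.2) + (+164.2) = 786.4 kJ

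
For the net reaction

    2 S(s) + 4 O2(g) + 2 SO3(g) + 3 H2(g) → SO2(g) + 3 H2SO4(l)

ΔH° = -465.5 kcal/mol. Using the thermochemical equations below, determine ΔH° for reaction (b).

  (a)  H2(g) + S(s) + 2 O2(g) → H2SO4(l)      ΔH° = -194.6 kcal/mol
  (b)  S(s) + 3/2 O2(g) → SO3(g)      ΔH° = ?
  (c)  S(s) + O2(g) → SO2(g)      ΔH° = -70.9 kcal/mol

(a) × 3: (3)·(-194.6) = -583.8 kcal/mol
(b) reversed and × 2: contributes −2·x
(c) as written: -70.9 kcal/mol
-465.5 = (-583.8) + (-70.9) − 2·x
x = (-465.5 − (-654.7)) / (-2) = -94.6 kcal/mol

ΔH° = -94.6 kcal/mol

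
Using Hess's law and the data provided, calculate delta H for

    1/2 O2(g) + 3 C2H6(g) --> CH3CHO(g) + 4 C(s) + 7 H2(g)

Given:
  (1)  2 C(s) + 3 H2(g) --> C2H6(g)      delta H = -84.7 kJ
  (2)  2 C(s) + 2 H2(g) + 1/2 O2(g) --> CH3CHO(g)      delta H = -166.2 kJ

(1) reversed and × 3: (-3)·(-84.7) = +254.1 kJ
(2) as written: -166.2 kJ
Since enthalpy is a state function, delta H = (+254.1) + (-166.2) = 87.9 kJ

delta H = 87.9 kJ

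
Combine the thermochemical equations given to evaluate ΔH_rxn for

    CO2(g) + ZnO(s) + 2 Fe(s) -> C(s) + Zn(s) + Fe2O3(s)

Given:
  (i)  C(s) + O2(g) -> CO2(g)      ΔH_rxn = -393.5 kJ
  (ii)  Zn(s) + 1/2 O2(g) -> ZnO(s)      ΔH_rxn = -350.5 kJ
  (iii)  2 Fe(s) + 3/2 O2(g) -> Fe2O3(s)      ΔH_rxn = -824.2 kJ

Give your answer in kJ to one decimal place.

ΔH_rxn = -80.2 kJ

(i) reversed (CO2(g) must end up as a reactant): +393.5 kJ
(ii) reversed (ZnO(s) must end up as a reactant): +350.5 kJ
(iii) as written (Fe2O3(s) already on the product side): -824.2 kJ
Summing the manipulated equations, ΔH_rxn = (+393.5) + (+350.5) + (-824.2) = -80.2 kJ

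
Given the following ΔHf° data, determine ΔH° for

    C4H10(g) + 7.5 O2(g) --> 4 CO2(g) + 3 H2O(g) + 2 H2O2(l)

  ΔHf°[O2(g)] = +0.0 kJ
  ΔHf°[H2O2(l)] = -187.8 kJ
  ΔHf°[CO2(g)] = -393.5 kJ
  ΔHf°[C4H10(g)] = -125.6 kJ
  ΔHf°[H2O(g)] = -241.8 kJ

ΔH° = -2549.4 kJ

Products: 4·(-393.5) + 3·(-241.8) + 2·(-187.8) = -2675.0
Reactants: 1·(-125.6) + 15/2·(+0.0) = -125.6
ΔH° = (-2675.0) − (-125.6) = -2549.4 kJ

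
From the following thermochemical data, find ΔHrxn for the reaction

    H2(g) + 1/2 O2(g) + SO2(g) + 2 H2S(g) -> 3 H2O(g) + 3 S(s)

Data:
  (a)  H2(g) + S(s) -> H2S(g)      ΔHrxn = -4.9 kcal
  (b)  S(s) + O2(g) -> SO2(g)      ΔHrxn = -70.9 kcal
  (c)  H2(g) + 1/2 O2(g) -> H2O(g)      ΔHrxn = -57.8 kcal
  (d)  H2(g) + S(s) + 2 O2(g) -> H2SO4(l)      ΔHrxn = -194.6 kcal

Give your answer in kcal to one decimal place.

ΔHrxn = -92.7 kcal

(a) reversed and × 2 (reverse to put H2S(g) on the reactant side; ×2 to match 2 H2S(g) in the target): (-2)·(-4.9) = +9.8 kcal
(b) reversed (SO2(g) must end up as a reactant): +70.9 kcal
(c) × 3 (scale by 3 for the 3 H2O(g)): (3)·(-57.8) = -173.4 kcal
(d): not needed (H2SO4(l) appears nowhere else).
By Hess's law, ΔHrxn = (+9.8) + (+70.9) + (-173.4) = -92.7 kcal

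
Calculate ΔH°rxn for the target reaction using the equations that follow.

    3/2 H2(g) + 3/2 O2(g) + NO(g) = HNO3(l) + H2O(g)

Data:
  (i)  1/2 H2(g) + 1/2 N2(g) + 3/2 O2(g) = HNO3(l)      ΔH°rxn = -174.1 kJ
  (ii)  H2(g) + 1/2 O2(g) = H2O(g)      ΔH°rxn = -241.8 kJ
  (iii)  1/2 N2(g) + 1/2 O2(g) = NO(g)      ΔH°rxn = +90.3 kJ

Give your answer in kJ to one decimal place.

(i) as written (HNO3(l) already on the product side): -174.1 kJ
(ii) as written (H2O(g) already on the product side): -241.8 kJ
(iii) reversed (reverse to put NO(g) on the reactant side): -90.3 kJ
ΔH°rxn = (1)·(-174.1) + (1)·(-241.8) + (-1)·(+90.3) = -506.2 kJ

ΔH°rxn = -506.2 kJ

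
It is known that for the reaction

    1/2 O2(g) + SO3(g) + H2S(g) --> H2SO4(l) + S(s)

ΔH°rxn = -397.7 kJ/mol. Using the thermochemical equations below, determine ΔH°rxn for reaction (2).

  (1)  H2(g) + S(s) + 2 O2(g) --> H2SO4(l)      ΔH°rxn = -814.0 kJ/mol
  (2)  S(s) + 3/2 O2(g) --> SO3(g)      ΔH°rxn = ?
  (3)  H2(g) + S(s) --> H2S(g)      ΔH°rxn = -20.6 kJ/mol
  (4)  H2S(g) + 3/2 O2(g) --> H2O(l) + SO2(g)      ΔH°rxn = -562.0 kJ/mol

ΔH°rxn = -395.7 kJ/mol

(1) as written: -814.0 kJ/mol
(2) reversed: contributes −x
(3) reversed: +20.6 kJ/mol
(4): not needed.
-397.7 = (-814.0) + (+20.6) − x
x = (-397.7 − (-793.4)) / (-1) = -395.7 kJ/mol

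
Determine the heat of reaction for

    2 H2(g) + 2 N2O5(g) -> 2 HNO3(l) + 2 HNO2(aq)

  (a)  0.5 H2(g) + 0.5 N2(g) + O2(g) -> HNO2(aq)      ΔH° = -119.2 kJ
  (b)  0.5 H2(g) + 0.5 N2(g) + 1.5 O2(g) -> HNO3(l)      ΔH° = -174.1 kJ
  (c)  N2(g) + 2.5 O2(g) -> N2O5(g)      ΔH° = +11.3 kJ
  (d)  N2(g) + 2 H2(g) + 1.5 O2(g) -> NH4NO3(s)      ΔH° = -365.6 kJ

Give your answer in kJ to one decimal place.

(a) × 2 (scale by 2 for the 2 HNO2(aq)): (2)·(-119.2) = -238.4 kJ
(b) × 2 (×2 to match 2 HNO3(l) in the target): (2)·(-174.1) = -348.2 kJ
(c) reversed and × 2 (reverse to put N2O5(g) on the reactant side; ×2 to match 2 N2O5(g) in the target): (-2)·(+11.3) = -22.6 kJ
(d): not needed (NH4NO3(s) appears nowhere else).
ΔH° = (2)·(-119.2) + (2)·(-174.1) + (-2)·(+11.3) = -609.2 kJ

ΔH° = -609.2 kJ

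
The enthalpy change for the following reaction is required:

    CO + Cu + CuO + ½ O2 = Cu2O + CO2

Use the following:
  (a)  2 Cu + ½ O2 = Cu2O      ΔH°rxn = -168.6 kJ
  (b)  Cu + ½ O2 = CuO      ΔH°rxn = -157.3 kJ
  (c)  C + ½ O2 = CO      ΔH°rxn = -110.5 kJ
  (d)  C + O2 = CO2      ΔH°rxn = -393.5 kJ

(a) as written: -168.6 kJ
(b) reversed: +157.3 kJ
(c) reversed: +110.5 kJ
(d) as written: -393.5 kJ
Since enthalpy is a state function, ΔH°rxn = (1)·(-168.6) + (-1)·(-157.3) + (-1)·(-110.5) + (1)·(-393.5) = -294.3 kJ

ΔH°rxn = -294.3 kJ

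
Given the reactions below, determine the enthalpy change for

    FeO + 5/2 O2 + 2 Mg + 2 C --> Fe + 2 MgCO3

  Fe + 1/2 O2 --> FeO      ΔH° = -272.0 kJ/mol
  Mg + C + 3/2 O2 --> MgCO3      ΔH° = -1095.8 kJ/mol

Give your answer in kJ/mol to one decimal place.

equation 1 reversed: +272.0 kJ/mol
equation 2 × 2: (2)·(-1095.8) = -2191.6 kJ/mol
By Hess's law, ΔH° = (+272.0) + (-2191.6) = -1919.6 kJ/mol

ΔH° = -1919.6 kJ/mol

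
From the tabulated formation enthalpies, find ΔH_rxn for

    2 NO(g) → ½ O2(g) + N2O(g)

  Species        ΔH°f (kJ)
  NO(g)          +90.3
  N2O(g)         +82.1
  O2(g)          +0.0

ΔH_rxn = -98.5 kJ

Products: 1/2·(+0.0) + 1·(+82.1) = +82.1
Reactants: 2·(+90.3) = +180.6
ΔH_rxn = (+82.1) − (+180.6) = -98.5 kJ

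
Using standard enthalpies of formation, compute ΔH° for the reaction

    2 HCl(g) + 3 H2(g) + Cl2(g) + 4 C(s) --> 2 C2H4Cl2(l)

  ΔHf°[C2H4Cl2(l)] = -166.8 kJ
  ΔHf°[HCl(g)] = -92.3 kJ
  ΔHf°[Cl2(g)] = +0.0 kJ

ΔH° = -149.0 kJ

ΔH°rxn = Σ nΔHf°(products) − Σ nΔHf°(reactants).
Products: 2·(-166.8) = -333.6
Reactants: 2·(-92.3) + 3·(+0.0) + 1·(+0.0) + 4·(+0.0) = -184.6
ΔH° = (-333.6) − (-184.6) = -149.0 kJ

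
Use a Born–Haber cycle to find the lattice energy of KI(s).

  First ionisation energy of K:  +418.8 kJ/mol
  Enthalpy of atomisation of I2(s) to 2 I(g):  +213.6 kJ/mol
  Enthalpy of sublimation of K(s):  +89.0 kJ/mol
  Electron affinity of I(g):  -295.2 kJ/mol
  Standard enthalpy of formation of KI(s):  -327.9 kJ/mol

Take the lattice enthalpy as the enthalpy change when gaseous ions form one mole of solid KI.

ΔHf° = 1·ΔHsub + 1·(ΣIE) + 1/2·D(I2) + 1·EA + U
-327.9 = 1·(+89.0) + 1·(+418.8) + 1/2·(+213.6) + 1·(-295.2) + U
U = -327.9 − (+319.4) = -647.3 kJ/mol

U = -647.3 kJ/mol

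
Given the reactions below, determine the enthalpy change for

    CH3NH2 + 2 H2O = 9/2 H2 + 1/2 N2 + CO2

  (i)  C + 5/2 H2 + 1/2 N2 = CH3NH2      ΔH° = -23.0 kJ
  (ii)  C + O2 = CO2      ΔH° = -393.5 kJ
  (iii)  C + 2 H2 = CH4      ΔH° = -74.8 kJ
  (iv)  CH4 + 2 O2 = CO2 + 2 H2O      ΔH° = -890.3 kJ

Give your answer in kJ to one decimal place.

(i) reversed (reverse to put CH3NH2 on the reactant side): +23.0 kJ
(ii) × 2: (2)·(-393.5) = -787.0 kJ
(iii) reversed: +74.8 kJ
(iv) reversed (reverse to put H2O on the reactant side): +890.3 kJ
By Hess's law, ΔH° = (-1)·(-23.0) + (2)·(-393.5) + (-1)·(-74.8) + (-1)·(-890.3) = 201.1 kJ

ΔH° = 201.1 kJ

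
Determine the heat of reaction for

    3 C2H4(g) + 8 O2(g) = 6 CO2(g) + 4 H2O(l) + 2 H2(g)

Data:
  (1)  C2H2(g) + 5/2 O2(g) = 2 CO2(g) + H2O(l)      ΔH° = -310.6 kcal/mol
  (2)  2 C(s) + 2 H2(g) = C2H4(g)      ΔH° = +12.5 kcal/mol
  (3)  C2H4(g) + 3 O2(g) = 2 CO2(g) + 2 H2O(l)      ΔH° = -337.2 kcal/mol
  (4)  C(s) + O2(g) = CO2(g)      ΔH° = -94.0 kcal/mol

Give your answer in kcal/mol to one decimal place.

ΔH° = -874.9 kcal/mol

(1): not needed.
(2) reversed: -12.5 kcal/mol
(3) × 2: (2)·(-337.2) = -674.4 kcal/mol
(4) × 2: (2)·(-94.0) = -188.0 kcal/mol
ΔH° = (-1)·(+12.5) + (2)·(-337.2) + (2)·(-94.0) = -874.9 kcal/mol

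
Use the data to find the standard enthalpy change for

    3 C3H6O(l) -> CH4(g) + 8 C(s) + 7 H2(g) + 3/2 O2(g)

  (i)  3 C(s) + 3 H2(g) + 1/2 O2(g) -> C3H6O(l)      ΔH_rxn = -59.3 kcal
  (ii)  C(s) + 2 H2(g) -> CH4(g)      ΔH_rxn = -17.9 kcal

(i) reversed and × 3: (-3)·(-59.3) = +177.9 kcal
(ii) as written: -17.9 kcal
Combining the equations, ΔH_rxn = (-3)·(-59.3) + (1)·(-17.9) = 160.0 kcal

ΔH_rxn = 160.0 kcal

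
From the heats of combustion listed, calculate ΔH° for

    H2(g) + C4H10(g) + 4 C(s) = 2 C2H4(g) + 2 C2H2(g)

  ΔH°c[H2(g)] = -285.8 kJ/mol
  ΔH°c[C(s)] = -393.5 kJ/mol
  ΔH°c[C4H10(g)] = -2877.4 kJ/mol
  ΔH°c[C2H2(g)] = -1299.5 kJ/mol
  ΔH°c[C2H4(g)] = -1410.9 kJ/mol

Using ΔH = Σ nΔHc°(reactants) − Σ nΔHc°(products):
= [1·(-285.8) + 1·(-2877.4) + 4·(-393.5)] − [2·(-1410.9) + 2·(-1299.5)]
= 683.6 kJ/mol

ΔH° = 683.6 kJ/mol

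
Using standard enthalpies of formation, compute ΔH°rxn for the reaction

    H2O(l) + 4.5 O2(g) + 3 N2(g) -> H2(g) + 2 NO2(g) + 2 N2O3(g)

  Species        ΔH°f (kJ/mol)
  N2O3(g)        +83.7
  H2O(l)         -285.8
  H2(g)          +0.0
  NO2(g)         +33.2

ΔH°rxn = 519.6 kJ/mol

Products: 1·(+0.0) + 2·(+33.2) + 2·(+83.7) = +233.8
Reactants: 1·(-285.8) + 9/2·(+0.0) + 3·(+0.0) = -285.8
ΔH°rxn = (+233.8) − (-285.8) = 519.6 kJ/mol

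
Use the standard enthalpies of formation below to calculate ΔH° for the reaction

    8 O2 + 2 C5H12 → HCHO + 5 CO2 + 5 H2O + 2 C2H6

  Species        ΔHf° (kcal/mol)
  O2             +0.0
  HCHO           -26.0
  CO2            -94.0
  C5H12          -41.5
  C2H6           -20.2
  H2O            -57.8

ΔH° = -742.4 kcal/mol

Products: 1·(-26.0) + 5·(-94.0) + 5·(-57.8) + 2·(-20.2) = -825.4
Reactants: 8·(+0.0) + 2·(-41.5) = -83.0
ΔH° = (-825.4) − (-83.0) = -742.4 kcal/mol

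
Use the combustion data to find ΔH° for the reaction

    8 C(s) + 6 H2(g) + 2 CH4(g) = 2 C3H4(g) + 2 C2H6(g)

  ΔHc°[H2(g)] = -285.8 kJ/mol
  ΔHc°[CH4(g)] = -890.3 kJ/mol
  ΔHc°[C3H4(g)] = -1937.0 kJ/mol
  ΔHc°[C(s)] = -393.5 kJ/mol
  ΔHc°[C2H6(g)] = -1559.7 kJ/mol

Using ΔH = Σ nΔHc°(reactants) − Σ nΔHc°(products):
= [8·(-393.5) + 6·(-285.8) + 2·(-890.3)] − [2·(-1937.0) + 2·(-1559.7)]
= 350.0 kJ/mol

ΔH° = 350.0 kJ/mol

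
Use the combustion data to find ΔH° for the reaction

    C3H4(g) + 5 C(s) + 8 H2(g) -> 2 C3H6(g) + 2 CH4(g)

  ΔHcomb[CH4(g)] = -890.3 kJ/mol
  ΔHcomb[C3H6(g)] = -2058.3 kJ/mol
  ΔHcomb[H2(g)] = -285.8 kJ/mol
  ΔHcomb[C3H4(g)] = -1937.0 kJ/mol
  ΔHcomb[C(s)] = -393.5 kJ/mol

ΔH° = -293.7 kJ/mol

Using ΔH = Σ nΔHc°(reactants) − Σ nΔHc°(products):
= [1·(-1937.0) + 5·(-393.5) + 8·(-285.8)] − [2·(-2058.3) + 2·(-890.3)]
= -293.7 kJ/mol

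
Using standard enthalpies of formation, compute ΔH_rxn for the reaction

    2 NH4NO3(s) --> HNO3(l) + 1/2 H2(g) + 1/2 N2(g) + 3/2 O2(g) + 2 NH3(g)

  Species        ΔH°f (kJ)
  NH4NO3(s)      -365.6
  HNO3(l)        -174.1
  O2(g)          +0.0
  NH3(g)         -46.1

ΔH_rxn = 464.9 kJ

ΔH°rxn = Σ nΔHf°(products) − Σ nΔHf°(reactants).
Products: 1·(-174.1) + 1/2·(+0.0) + 1/2·(+0.0) + 3/2·(+0.0) + 2·(-46.1) = -266.3
Reactants: 2·(-365.6) = -731.2
ΔH_rxn = (-266.3) − (-731.2) = 464.9 kJ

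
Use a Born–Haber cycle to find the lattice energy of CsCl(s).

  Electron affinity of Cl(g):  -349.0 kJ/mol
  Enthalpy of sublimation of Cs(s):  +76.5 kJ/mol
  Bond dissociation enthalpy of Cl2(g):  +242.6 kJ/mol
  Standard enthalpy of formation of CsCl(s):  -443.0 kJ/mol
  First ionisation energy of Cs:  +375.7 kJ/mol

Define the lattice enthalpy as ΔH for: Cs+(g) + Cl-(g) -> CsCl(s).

ΔHf° = 1·ΔHsub + 1·(ΣIE) + 1/2·D(Cl2) + 1·EA + U
-443.0 = 1·(+76.5) + 1·(+375.7) + 1/2·(+242.6) + 1·(-349.0) + U
U = -443.0 − (+224.5) = -667.5 kJ/mol

U = -667.5 kJ/mol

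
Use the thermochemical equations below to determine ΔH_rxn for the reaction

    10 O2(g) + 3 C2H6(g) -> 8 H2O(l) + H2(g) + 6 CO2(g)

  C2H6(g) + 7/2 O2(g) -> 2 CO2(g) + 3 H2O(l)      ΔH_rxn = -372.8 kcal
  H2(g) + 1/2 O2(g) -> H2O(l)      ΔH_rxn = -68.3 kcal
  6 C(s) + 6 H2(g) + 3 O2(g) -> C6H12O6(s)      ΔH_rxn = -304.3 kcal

ΔH_rxn = -1050.1 kcal

equation 1 × 3: (3)·(-372.8) = -1118.4 kcal
equation 2 reversed: +68.3 kcal
equation 3: not needed.
Summing the manipulated equations, ΔH_rxn = (3)·(-372.8) + (-1)·(-68.3) = -1050.1 kcal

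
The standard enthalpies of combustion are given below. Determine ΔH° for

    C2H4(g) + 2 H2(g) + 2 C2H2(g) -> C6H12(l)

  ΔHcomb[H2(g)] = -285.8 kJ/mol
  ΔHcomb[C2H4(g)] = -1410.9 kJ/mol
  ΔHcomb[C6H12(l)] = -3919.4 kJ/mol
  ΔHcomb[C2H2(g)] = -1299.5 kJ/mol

Using ΔH = Σ nΔHc°(reactants) − Σ nΔHc°(products):
= [1·(-1410.9) + 2·(-285.8) + 2·(-1299.5)] − [1·(-3919.4)]
= -662.1 kJ/mol

ΔH° = -662.1 kJ/mol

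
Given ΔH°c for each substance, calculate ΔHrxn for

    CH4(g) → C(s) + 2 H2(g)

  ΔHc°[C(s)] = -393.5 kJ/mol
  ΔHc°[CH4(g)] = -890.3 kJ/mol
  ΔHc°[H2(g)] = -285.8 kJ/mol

With combustion enthalpies, reactants minus products:
= [1·(-890.3)] − [1·(-393.5) + 2·(-285.8)]
= 74.8 kJ/mol

ΔHrxn = 74.8 kJ/mol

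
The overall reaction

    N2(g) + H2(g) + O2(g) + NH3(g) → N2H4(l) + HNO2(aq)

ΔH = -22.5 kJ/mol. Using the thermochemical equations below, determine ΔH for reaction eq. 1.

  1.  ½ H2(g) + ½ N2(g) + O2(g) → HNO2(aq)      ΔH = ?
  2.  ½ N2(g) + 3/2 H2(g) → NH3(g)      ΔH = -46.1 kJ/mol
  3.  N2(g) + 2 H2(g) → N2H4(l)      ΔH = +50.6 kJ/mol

ΔH = -119.2 kJ/mol

eq. 1 as written (HNO2(aq) already on the product side): contributes x
eq. 2 reversed (reverse to put NH3(g) on the reactant side): +46.1 kJ/mol
eq. 3 as written (N2H4(l) already on the product side): +50.6 kJ/mol
-22.5 = (+46.1) + (+50.6) + x
x = (-22.5 − (+96.7)) / (1) = -119.2 kJ/mol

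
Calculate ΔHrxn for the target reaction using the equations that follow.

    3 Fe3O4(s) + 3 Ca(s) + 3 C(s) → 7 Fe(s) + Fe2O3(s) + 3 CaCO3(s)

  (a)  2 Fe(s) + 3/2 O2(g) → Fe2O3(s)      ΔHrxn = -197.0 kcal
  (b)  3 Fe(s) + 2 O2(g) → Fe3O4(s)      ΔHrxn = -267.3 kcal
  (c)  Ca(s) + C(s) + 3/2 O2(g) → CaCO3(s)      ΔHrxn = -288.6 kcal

(a) as written: -197.0 kcal
(b) reversed and × 3: (-3)·(-267.3) = +801.9 kcal
(c) × 3: (3)·(-288.6) = -865.8 kcal
Combining the equations, ΔHrxn = (-197.0) + (+801.9) + (-865.8) = -260.9 kcal

ΔHrxn = -260.9 kcal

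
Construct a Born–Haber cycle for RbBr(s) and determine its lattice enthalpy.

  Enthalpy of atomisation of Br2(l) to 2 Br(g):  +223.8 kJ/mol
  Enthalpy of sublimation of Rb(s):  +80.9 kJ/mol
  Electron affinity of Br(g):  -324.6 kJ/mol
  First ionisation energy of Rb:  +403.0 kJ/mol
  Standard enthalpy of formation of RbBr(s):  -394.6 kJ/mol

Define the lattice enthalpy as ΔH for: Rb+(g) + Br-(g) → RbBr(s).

ΔHf° = 1·ΔHsub + 1·(ΣIE) + 1/2·D(Br2) + 1·EA + U
-394.6 = 1·(+80.9) + 1·(+403.0) + 1/2·(+223.8) + 1·(-324.6) + U
U = -394.6 − (+271.2) = -665.8 kJ/mol

U = -665.8 kJ/mol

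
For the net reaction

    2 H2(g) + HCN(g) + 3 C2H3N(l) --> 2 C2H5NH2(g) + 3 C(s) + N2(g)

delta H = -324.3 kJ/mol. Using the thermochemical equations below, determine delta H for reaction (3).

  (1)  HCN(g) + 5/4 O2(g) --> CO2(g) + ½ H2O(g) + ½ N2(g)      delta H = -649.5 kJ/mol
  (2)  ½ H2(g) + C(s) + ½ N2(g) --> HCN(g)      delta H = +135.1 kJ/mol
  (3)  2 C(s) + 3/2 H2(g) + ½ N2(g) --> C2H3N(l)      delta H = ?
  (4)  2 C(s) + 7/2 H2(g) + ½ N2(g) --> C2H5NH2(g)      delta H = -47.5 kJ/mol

(1): not needed.
(2) reversed: -135.1 kJ/mol
(3) reversed and × 3: contributes −3·x
(4) × 2: (2)·(-47.5) = -95.0 kJ/mol
-324.3 = (-135.1) + (-95.0) − 3·x
x = (-324.3 − (-230.1)) / (-3) = 31.4 kJ/mol

delta H = 31.4 kJ/mol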